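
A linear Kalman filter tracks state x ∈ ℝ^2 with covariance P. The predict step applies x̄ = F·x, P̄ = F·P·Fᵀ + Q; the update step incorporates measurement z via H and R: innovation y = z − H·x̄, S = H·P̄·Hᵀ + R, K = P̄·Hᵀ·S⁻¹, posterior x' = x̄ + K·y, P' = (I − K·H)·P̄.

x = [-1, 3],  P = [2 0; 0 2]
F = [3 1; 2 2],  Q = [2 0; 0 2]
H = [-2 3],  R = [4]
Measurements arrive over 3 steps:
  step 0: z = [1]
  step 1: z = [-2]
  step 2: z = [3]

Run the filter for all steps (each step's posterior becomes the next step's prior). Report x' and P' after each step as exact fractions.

step 0: x̄ = F·x = [0, 4]
step 0: P̄ = F·P·Fᵀ + Q = [22 16; 16 18]
step 0: y = z − H·x̄ = [-11]
step 0: S = H·P̄·Hᵀ + R = [62]
step 0: K = P̄·Hᵀ·S⁻¹ = [2/31; 11/31]
step 0: x' = x̄ + K·y = [-22/31, 3/31]
step 0: P' = (I − K·H)·P̄ = [674/31 452/31; 452/31 316/31]
step 1: x̄ = F·x = [-63/31, -38/31]
step 1: P̄ = F·P·Fᵀ + Q = [9156/31 8292/31; 8292/31 7638/31]
step 1: y = z − H·x̄ = [-74/31]
step 1: S = H·P̄·Hᵀ + R = [5986/31]
step 1: K = P̄·Hᵀ·S⁻¹ = [3282/2993; 3165/2993]
step 1: x' = x̄ + K·y = [-13917/2993, -11224/2993]
step 1: P' = (I − K·H)·P̄ = [189060/2993 130416/2993; 130416/2993 91164/2993]
step 2: x̄ = F·x = [-52975/2993, -50282/2993]
step 2: P̄ = F·P·Fᵀ + Q = [2581186/2993 2360016/2993; 2360016/2993 2170210/2993]
step 2: y = z − H·x̄ = [53875/2993]
step 2: S = H·P̄·Hᵀ + R = [1548414/2993]
step 2: K = P̄·Hᵀ·S⁻¹ = [958838/774207; 298433/258069]
step 2: x' = x̄ + K·y = [3556225/774207, 1036369/258069]
step 2: P' = (I − K·H)·P̄ = [53334998/774207 12278372/258069; 12278372/258069 2861164/86023]

step 0: x' = [-22/31, 3/31], P' = [674/31 452/31; 452/31 316/31]
step 1: x' = [-13917/2993, -11224/2993], P' = [189060/2993 130416/2993; 130416/2993 91164/2993]
step 2: x' = [3556225/774207, 1036369/258069], P' = [53334998/774207 12278372/258069; 12278372/258069 2861164/86023]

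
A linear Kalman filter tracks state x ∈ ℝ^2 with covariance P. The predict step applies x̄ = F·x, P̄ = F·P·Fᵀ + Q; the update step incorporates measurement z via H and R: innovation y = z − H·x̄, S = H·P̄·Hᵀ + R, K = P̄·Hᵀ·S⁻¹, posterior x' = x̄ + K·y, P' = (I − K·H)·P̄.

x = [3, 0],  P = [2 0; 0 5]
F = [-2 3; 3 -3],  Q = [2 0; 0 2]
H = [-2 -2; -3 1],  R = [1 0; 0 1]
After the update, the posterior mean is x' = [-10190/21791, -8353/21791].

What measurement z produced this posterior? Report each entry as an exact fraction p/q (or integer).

x̄ = F·x = [-6, 9]
P̄ = F·P·Fᵀ + Q = [55 -57; -57 65]
S = H·P̄·Hᵀ + R = [25 -28; -28 903]
K = P̄·Hᵀ·S⁻¹ = [-372/3113 -5438/21791; -1120/3113 5452/21791]
x' − x̄ = [120556/21791, -204472/21791] = K·y
y = (KᵀK)⁻¹·Kᵀ·(x' − x̄) = [8, -26]
z = y + H·x̄ = [8, -26] + [-6, 27] = [2, 1]

z = [2, 1]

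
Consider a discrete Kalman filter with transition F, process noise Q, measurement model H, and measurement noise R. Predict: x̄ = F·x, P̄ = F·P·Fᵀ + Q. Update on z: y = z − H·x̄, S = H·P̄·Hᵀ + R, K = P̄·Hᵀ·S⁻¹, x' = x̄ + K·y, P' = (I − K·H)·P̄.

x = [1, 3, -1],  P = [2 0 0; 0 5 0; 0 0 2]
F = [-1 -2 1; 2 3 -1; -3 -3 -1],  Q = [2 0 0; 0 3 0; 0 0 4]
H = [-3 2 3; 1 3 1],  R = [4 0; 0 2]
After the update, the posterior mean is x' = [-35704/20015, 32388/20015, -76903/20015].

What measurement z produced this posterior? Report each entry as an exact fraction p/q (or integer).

z = [-3, -1]

x̄ = F·x = [-8, 12, -11]
P̄ = F·P·Fᵀ + Q = [26 -36 34; -36 58 -55; 34 -55 69]
S = H·P̄·Hᵀ + R = [251 124; 124 141]
K = P̄·Hᵀ·S⁻¹ = [-816/20015 -6096/20015; -1973/20015 13517/20015; 6983/20015 -14942/20015]
x' − x̄ = [124416/20015, -207792/20015, 143262/20015] = K·y
y = (KᵀK)⁻¹·Kᵀ·(x' − x̄) = [-18, -18]
z = y + H·x̄ = [-18, -18] + [15, 17] = [-3, -1]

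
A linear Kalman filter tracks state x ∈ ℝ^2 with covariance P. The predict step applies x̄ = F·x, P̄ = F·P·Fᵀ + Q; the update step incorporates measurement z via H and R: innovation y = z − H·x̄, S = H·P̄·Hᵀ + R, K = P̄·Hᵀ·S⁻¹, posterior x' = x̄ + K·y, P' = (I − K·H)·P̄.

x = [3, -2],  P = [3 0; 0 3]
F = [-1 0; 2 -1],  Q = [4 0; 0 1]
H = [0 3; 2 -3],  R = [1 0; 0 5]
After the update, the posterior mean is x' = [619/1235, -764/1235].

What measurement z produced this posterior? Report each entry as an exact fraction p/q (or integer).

z = [-2, 3]

x̄ = F·x = [-3, 8]
P̄ = F·P·Fᵀ + Q = [7 -6; -6 16]
S = H·P̄·Hᵀ + R = [145 -180; -180 249]
K = P̄·Hᵀ·S⁻¹ = [426/1235 280/741; 384/1235 -4/247]
x' − x̄ = [4324/1235, -10644/1235] = K·y
y = (KᵀK)⁻¹·Kᵀ·(x' − x̄) = [-26, 33]
z = y + H·x̄ = [-26, 33] + [24, -30] = [-2, 3]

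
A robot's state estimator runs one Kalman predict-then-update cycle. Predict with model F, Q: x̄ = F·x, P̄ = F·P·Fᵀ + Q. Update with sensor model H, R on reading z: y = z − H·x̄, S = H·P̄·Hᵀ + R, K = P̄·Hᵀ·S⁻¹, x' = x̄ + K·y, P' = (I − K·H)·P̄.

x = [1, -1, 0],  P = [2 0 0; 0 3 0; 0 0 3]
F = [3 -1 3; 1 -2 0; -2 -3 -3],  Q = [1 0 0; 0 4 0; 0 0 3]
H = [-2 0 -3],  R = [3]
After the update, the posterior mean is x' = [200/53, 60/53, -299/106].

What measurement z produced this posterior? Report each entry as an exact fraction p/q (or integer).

x̄ = F·x = [4, 3, 1]
P̄ = F·P·Fᵀ + Q = [49 12 -30; 12 18 14; -30 14 65]
S = H·P̄·Hᵀ + R = [424]
K = P̄·Hᵀ·S⁻¹ = [-1/53; -33/212; -135/424]
x' − x̄ = [-12/53, -99/53, -405/106] = K·y
y = (KᵀK)⁻¹·Kᵀ·(x' − x̄) = [12]
z = y + H·x̄ = [12] + [-11] = [1]

z = [1]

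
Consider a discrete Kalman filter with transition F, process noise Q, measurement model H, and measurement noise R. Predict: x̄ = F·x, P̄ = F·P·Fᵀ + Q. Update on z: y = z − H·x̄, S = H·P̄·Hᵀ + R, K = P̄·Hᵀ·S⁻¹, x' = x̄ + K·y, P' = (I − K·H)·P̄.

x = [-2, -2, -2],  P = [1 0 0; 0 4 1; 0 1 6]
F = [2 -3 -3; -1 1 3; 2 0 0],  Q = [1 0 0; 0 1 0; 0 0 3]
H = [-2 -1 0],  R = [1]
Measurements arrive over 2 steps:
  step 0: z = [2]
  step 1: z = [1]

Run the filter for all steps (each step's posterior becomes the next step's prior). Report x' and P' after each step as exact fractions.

step 0: x' = [-160/199, -66/199, -868/199], P' = [1171/199 -2196/199 -80/199; -2196/199 4298/199 166/199; -80/199 166/199 1357/199]
step 1: x' = [793923/203696, -1788889/203696, -360191/101848], P' = [1853337/203696 -3575659/203696 -313325/101848; -3575659/203696 7092785/203696 641383/101848; -313325/101848 641383/101848 260645/50924]

step 0: x̄ = F·x = [8, -6, -4]
step 0: P̄ = F·P·Fᵀ + Q = [113 -80 4; -80 66 -2; 4 -2 7]
step 0: y = z − H·x̄ = [12]
step 0: S = H·P̄·Hᵀ + R = [199]
step 0: K = P̄·Hᵀ·S⁻¹ = [-146/199; 94/199; -6/199]
step 0: x' = x̄ + K·y = [-160/199, -66/199, -868/199]
step 0: P' = (I − K·H)·P̄ = [1171/199 -2196/199 -80/199; -2196/199 4298/199 166/199; -80/199 166/199 1357/199]
step 1: x̄ = F·x = [2482/199, -2510/199, -320/199]
step 1: P̄ = F·P·Fᵀ + Q = [86078/199 -41141/199 18340/199; -41141/199 23749/199 -7214/199; 18340/199 -7214/199 5281/199]
step 1: y = z − H·x̄ = [2653/199]
step 1: S = H·P̄·Hᵀ + R = [203696/199]
step 1: K = P̄·Hᵀ·S⁻¹ = [-131015/203696; 58533/203696; -14733/101848]
step 1: x' = x̄ + K·y = [793923/203696, -1788889/203696, -360191/101848]
step 1: P' = (I − K·H)·P̄ = [1853337/203696 -3575659/203696 -313325/101848; -3575659/203696 7092785/203696 641383/101848; -313325/101848 641383/101848 260645/50924]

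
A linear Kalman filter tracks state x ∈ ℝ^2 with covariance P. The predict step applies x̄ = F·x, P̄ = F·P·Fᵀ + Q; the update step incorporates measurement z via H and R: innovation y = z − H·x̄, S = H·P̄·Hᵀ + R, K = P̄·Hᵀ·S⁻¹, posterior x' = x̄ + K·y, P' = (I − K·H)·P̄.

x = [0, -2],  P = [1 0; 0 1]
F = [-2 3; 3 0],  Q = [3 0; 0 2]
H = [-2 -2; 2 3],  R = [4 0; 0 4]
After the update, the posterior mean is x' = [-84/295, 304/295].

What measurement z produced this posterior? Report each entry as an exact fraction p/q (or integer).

x̄ = F·x = [-6, 0]
P̄ = F·P·Fᵀ + Q = [16 -6; -6 11]
S = H·P̄·Hᵀ + R = [64 -70; -70 95]
K = P̄·Hᵀ·S⁻¹ = [-46/59 -126/295; 26/59 161/295]
x' − x̄ = [1686/295, 304/295] = K·y
y = (KᵀK)⁻¹·Kᵀ·(x' − x̄) = [-15, 14]
z = y + H·x̄ = [-15, 14] + [12, -12] = [-3, 2]

z = [-3, 2]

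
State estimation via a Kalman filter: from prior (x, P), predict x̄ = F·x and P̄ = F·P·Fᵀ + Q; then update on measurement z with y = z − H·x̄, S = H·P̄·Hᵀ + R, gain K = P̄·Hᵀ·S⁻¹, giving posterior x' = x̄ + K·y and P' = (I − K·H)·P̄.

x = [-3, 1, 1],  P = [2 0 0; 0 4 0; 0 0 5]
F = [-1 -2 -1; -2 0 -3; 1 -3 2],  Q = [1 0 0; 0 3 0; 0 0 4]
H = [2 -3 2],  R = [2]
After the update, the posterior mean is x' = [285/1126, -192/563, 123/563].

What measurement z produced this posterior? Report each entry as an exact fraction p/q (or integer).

z = [2]

x̄ = F·x = [0, 3, -4]
P̄ = F·P·Fᵀ + Q = [24 19 12; 19 56 -34; 12 -34 62]
S = H·P̄·Hᵀ + R = [1126]
K = P̄·Hᵀ·S⁻¹ = [15/1126; -99/563; 125/563]
x' − x̄ = [285/1126, -1881/563, 2375/563] = K·y
y = (KᵀK)⁻¹·Kᵀ·(x' − x̄) = [19]
z = y + H·x̄ = [19] + [-17] = [2]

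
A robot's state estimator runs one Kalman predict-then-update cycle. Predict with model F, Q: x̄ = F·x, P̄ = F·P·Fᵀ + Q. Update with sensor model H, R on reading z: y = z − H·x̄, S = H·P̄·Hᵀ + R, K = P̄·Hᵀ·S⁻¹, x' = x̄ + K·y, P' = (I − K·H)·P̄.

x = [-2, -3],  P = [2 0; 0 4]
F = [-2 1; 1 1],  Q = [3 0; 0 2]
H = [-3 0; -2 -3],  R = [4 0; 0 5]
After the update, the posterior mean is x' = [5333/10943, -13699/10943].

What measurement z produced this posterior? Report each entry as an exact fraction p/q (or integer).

z = [-1, 2]

x̄ = F·x = [1, -5]
P̄ = F·P·Fᵀ + Q = [15 0; 0 8]
S = H·P̄·Hᵀ + R = [139 90; 90 137]
K = P̄·Hᵀ·S⁻¹ = [-3465/10943 -120/10943; 2160/10943 -3336/10943]
x' − x̄ = [-5610/10943, 41016/10943] = K·y
y = (KᵀK)⁻¹·Kᵀ·(x' − x̄) = [2, -11]
z = y + H·x̄ = [2, -11] + [-3, 13] = [-1, 2]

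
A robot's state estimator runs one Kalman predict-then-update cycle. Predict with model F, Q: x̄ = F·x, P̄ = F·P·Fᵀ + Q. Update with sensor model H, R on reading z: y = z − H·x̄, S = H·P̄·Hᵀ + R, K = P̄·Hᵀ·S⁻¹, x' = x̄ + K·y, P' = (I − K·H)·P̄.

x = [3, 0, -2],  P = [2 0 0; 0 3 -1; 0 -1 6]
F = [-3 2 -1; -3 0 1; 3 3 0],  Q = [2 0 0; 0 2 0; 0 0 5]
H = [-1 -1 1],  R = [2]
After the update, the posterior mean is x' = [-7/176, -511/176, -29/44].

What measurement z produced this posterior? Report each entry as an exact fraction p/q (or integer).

z = [2]

x̄ = F·x = [-7, -11, 9]
P̄ = F·P·Fᵀ + Q = [42 10 3; 10 26 -21; 3 -21 50]
S = H·P̄·Hᵀ + R = [176]
K = P̄·Hᵀ·S⁻¹ = [-49/176; -57/176; 17/44]
x' − x̄ = [1225/176, 1425/176, -425/44] = K·y
y = (KᵀK)⁻¹·Kᵀ·(x' − x̄) = [-25]
z = y + H·x̄ = [-25] + [27] = [2]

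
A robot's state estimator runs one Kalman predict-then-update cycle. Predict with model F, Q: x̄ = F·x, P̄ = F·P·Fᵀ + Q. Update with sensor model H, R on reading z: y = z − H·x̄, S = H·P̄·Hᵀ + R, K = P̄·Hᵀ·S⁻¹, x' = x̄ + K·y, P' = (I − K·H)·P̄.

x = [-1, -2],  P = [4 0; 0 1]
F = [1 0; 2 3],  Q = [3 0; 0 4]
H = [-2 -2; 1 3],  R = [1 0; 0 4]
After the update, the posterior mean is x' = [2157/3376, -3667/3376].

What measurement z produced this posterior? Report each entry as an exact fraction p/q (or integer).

z = [1, -2]

x̄ = F·x = [-1, -8]
P̄ = F·P·Fᵀ + Q = [7 8; 8 29]
S = H·P̄·Hᵀ + R = [209 -252; -252 320]
K = P̄·Hᵀ·S⁻¹ = [-447/844 -1081/3376; 65/844 1207/3376]
x' − x̄ = [5533/3376, 23341/3376] = K·y
y = (KᵀK)⁻¹·Kᵀ·(x' − x̄) = [-17, 23]
z = y + H·x̄ = [-17, 23] + [18, -25] = [1, -2]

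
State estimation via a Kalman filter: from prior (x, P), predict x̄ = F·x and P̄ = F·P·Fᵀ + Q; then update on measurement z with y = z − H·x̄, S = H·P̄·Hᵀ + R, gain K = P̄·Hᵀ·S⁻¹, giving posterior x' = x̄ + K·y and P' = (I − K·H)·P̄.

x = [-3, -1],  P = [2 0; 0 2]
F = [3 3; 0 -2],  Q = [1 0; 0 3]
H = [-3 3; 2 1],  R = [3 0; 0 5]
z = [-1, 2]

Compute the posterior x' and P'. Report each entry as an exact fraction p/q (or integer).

x' = [3194/8297, 291/8297]
P' = [4393/8297 3359/8297; 3359/8297 5052/8297]

x̄ = F·x = [-12, 2]
P̄ = F·P·Fᵀ + Q = [37 -12; -12 11]
y = z − H·x̄ = [-43, 24]
S = H·P̄·Hᵀ + R = [651 -225; -225 116]
K = P̄·Hᵀ·S⁻¹ = [-1034/8297 2429/8297; 1693/8297 2354/8297]
x' = x̄ + K·y = [3194/8297, 291/8297]
P' = (I − K·H)·P̄ = [4393/8297 3359/8297; 3359/8297 5052/8297]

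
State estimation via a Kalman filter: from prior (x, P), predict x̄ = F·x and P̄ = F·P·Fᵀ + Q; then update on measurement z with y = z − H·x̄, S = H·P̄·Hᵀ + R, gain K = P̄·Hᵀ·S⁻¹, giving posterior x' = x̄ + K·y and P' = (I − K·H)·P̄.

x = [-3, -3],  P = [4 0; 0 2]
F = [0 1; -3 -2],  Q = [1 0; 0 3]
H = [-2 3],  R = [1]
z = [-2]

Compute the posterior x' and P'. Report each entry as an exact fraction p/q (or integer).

x' = [-249/242, -637/484]
P' = [282/121 373/242; 373/242 547/484]

x̄ = F·x = [-3, 15]
P̄ = F·P·Fᵀ + Q = [3 -4; -4 47]
y = z − H·x̄ = [-53]
S = H·P̄·Hᵀ + R = [484]
K = P̄·Hᵀ·S⁻¹ = [-9/242; 149/484]
x' = x̄ + K·y = [-249/242, -637/484]
P' = (I − K·H)·P̄ = [282/121 373/242; 373/242 547/484]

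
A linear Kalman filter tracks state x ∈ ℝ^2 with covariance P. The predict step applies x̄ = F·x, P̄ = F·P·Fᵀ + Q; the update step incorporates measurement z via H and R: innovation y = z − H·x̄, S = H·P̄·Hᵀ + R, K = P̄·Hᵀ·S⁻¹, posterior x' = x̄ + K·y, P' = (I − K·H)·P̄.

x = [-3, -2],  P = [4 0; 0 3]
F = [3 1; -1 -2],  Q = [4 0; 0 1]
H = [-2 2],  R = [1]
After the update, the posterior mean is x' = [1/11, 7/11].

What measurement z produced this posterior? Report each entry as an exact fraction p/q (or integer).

z = [1]

x̄ = F·x = [-11, 7]
P̄ = F·P·Fᵀ + Q = [43 -18; -18 17]
S = H·P̄·Hᵀ + R = [385]
K = P̄·Hᵀ·S⁻¹ = [-122/385; 2/11]
x' − x̄ = [122/11, -70/11] = K·y
y = (KᵀK)⁻¹·Kᵀ·(x' − x̄) = [-35]
z = y + H·x̄ = [-35] + [36] = [1]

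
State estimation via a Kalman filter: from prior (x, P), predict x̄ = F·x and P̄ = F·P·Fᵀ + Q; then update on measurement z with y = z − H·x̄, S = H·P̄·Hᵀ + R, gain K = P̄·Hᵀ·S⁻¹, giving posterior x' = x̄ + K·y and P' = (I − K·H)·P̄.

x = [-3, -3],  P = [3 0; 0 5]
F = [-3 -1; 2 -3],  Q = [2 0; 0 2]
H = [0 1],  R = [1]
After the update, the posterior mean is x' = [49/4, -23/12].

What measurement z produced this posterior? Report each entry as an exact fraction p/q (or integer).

z = [-2]

x̄ = F·x = [12, 3]
P̄ = F·P·Fᵀ + Q = [34 -3; -3 59]
S = H·P̄·Hᵀ + R = [60]
K = P̄·Hᵀ·S⁻¹ = [-1/20; 59/60]
x' − x̄ = [1/4, -59/12] = K·y
y = (KᵀK)⁻¹·Kᵀ·(x' − x̄) = [-5]
z = y + H·x̄ = [-5] + [3] = [-2]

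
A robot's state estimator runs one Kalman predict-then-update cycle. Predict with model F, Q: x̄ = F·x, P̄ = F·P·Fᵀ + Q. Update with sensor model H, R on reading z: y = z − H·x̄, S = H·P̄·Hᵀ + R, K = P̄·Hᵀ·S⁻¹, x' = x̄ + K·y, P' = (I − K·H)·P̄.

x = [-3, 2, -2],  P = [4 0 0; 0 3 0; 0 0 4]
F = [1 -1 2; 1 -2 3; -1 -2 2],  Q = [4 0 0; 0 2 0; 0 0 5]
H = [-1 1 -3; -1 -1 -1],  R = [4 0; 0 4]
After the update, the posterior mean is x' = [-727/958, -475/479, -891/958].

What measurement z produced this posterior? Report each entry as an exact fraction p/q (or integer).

x̄ = F·x = [-9, -13, -5]
P̄ = F·P·Fᵀ + Q = [27 34 18; 34 54 32; 18 32 37]
S = H·P̄·Hᵀ + R = [266 220; 220 290]
K = P̄·Hᵀ·S⁻¹ = [125/958 -1779/4790; 218/1437 -760/1437; -899/2874 -901/14370]
x' − x̄ = [7895/958, 5752/479, 3899/958] = K·y
y = (KᵀK)⁻¹·Kᵀ·(x' − x̄) = [-8, -25]
z = y + H·x̄ = [-8, -25] + [11, 27] = [3, 2]

z = [3, 2]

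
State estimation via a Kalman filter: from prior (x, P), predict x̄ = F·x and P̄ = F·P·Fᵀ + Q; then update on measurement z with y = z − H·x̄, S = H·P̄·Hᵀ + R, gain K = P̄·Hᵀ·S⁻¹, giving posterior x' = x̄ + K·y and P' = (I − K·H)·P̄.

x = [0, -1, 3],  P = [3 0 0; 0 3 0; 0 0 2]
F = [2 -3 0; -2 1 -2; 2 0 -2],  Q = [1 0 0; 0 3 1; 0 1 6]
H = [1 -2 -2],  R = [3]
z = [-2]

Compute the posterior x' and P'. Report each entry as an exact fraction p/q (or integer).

x̄ = F·x = [3, -7, -6]
P̄ = F·P·Fᵀ + Q = [40 -21 12; -21 26 -3; 12 -3 26]
y = z − H·x̄ = [-31]
S = H·P̄·Hᵀ + R = [263]
K = P̄·Hᵀ·S⁻¹ = [58/263; -67/263; -34/263]
x' = x̄ + K·y = [-1009/263, 236/263, -524/263]
P' = (I − K·H)·P̄ = [7156/263 -1637/263 5128/263; -1637/263 2349/263 -3067/263; 5128/263 -3067/263 5682/263]

x' = [-1009/263, 236/263, -524/263]
P' = [7156/263 -1637/263 5128/263; -1637/263 2349/263 -3067/263; 5128/263 -3067/263 5682/263]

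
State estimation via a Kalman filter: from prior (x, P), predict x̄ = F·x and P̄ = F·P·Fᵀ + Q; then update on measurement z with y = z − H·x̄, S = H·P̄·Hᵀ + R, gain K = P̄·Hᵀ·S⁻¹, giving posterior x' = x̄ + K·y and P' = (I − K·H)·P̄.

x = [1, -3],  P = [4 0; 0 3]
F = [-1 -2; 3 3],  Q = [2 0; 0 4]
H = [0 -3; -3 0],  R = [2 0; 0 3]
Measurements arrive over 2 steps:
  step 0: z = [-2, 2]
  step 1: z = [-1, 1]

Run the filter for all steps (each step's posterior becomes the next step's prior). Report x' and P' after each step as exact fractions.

step 0: x' = [-871/1795, 1254/1795], P' = [558/1795 -12/1795; -12/1795 394/1795]
step 1: x' = [-1239613/3177983, 1054089/3177983], P' = [939846/3177983 -19650/3177983; -19650/3177983 685304/3177983]

step 0: x̄ = F·x = [5, -6]
step 0: P̄ = F·P·Fᵀ + Q = [18 -30; -30 67]
step 0: y = z − H·x̄ = [-20, 17]
step 0: S = H·P̄·Hᵀ + R = [605 -270; -270 165]
step 0: K = P̄·Hᵀ·S⁻¹ = [18/1795 -558/1795; -591/1795 12/1795]
step 0: x' = x̄ + K·y = [-871/1795, 1254/1795]
step 0: P' = (I − K·H)·P̄ = [558/1795 -12/1795; -12/1795 394/1795]
step 1: x̄ = F·x = [-1637/1795, 1149/1795]
step 1: P̄ = F·P·Fᵀ + Q = [5676/1795 -786/359; -786/359 15532/1795]
step 1: y = z − H·x̄ = [1652/1795, -3116/1795]
step 1: S = H·P̄·Hᵀ + R = [143378/1795 -7074/359; -7074/359 56469/1795]
step 1: K = P̄·Hᵀ·S⁻¹ = [29475/3177983 -939846/3177983; -1027956/3177983 19650/3177983]
step 1: x' = x̄ + K·y = [-1239613/3177983, 1054089/3177983]
step 1: P' = (I − K·H)·P̄ = [939846/3177983 -19650/3177983; -19650/3177983 685304/3177983]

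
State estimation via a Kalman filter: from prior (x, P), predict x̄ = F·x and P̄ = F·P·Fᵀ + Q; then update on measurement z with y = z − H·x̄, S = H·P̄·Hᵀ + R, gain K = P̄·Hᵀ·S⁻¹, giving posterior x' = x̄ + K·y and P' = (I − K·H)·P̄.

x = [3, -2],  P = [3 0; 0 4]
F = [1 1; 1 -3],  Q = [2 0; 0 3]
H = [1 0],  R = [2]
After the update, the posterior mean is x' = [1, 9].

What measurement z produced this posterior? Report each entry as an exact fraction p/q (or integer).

z = [1]

x̄ = F·x = [1, 9]
P̄ = F·P·Fᵀ + Q = [9 -9; -9 42]
S = H·P̄·Hᵀ + R = [11]
K = P̄·Hᵀ·S⁻¹ = [9/11; -9/11]
x' − x̄ = [0, 0] = K·y
y = (KᵀK)⁻¹·Kᵀ·(x' − x̄) = [0]
z = y + H·x̄ = [0] + [1] = [1]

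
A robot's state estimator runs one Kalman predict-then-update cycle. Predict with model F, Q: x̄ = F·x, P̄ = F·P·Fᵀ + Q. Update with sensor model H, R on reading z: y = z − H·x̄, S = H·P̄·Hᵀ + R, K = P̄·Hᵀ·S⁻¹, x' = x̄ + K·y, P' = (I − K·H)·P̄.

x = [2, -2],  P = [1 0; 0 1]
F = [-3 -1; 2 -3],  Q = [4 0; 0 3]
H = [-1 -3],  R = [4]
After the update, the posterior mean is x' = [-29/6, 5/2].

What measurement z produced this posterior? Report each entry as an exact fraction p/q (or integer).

x̄ = F·x = [-4, 10]
P̄ = F·P·Fᵀ + Q = [14 -3; -3 16]
S = H·P̄·Hᵀ + R = [144]
K = P̄·Hᵀ·S⁻¹ = [-5/144; -5/16]
x' − x̄ = [-5/6, -15/2] = K·y
y = (KᵀK)⁻¹·Kᵀ·(x' − x̄) = [24]
z = y + H·x̄ = [24] + [-26] = [-2]

z = [-2]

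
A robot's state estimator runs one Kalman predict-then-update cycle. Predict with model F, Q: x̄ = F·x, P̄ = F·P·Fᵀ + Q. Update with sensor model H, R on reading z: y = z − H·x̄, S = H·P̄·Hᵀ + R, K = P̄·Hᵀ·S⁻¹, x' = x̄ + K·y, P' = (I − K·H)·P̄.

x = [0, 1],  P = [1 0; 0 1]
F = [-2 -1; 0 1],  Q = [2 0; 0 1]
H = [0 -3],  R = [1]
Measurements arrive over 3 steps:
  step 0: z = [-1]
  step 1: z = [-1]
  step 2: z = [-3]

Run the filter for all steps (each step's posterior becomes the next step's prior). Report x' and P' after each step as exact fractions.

step 0: x̄ = F·x = [-1, 1]
step 0: P̄ = F·P·Fᵀ + Q = [7 -1; -1 2]
step 0: y = z − H·x̄ = [2]
step 0: S = H·P̄·Hᵀ + R = [19]
step 0: K = P̄·Hᵀ·S⁻¹ = [3/19; -6/19]
step 0: x' = x̄ + K·y = [-13/19, 7/19]
step 0: P' = (I − K·H)·P̄ = [124/19 -1/19; -1/19 2/19]
step 1: x̄ = F·x = [1, 7/19]
step 1: P̄ = F·P·Fᵀ + Q = [28 0; 0 21/19]
step 1: y = z − H·x̄ = [2/19]
step 1: S = H·P̄·Hᵀ + R = [208/19]
step 1: K = P̄·Hᵀ·S⁻¹ = [0; -63/208]
step 1: x' = x̄ + K·y = [1, 35/104]
step 1: P' = (I − K·H)·P̄ = [28 0; 0 21/208]
step 2: x̄ = F·x = [-243/104, 35/104]
step 2: P̄ = F·P·Fᵀ + Q = [23733/208 -21/208; -21/208 229/208]
step 2: y = z − H·x̄ = [-207/104]
step 2: S = H·P̄·Hᵀ + R = [2269/208]
step 2: K = P̄·Hᵀ·S⁻¹ = [63/2269; -687/2269]
step 2: x' = x̄ + K·y = [-5427/2269, 2131/2269]
step 2: P' = (I − K·H)·P̄ = [258876/2269 -21/2269; -21/2269 229/2269]

step 0: x' = [-13/19, 7/19], P' = [124/19 -1/19; -1/19 2/19]
step 1: x' = [1, 35/104], P' = [28 0; 0 21/208]
step 2: x' = [-5427/2269, 2131/2269], P' = [258876/2269 -21/2269; -21/2269 229/2269]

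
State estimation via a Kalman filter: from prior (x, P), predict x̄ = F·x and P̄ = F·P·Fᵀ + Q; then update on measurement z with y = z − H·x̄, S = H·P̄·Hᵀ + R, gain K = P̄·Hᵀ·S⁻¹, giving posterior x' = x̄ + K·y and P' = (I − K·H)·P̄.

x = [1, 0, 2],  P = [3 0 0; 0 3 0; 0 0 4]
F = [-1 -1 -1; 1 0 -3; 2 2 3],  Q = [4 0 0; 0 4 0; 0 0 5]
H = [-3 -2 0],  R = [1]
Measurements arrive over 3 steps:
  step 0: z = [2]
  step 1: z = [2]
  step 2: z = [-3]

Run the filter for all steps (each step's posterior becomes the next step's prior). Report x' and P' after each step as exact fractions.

step 0: x' = [-201/407, -114/407, 92/37], P' = [2098/407 -3117/407 -168/37; -3117/407 4732/407 246/37; -168/37 246/37 821/37]
step 1: x' = [452787/891926, -787491/445963, -169091/891926], P' = [1860255/891926 -1369196/445963 1615119/891926; -1369196/445963 2126241/445963 -1282775/445963; 1615119/891926 -1282775/445963 9755485/891926]
step 2: x' = [391131803/375850523, -22142370/375850523, -1496183223/751701046], P' = [786225940/375850523 -1157456110/375850523 683381537/375850523; -1157456110/375850523 1797211105/375850523 -1083915808/375850523; 683381537/375850523 -1083915808/375850523 8172387485/751701046]

step 0: x̄ = F·x = [-3, -5, 8]
step 0: P̄ = F·P·Fᵀ + Q = [14 9 -24; 9 43 -30; -24 -30 65]
step 0: y = z − H·x̄ = [-17]
step 0: S = H·P̄·Hᵀ + R = [407]
step 0: K = P̄·Hᵀ·S⁻¹ = [-60/407; -113/407; 12/37]
step 0: x' = x̄ + K·y = [-201/407, -114/407, 92/37]
step 0: P' = (I − K·H)·P̄ = [2098/407 -3117/407 -168/37; -3117/407 4732/407 246/37; -168/37 246/37 821/37]
step 1: x̄ = F·x = [-697/407, -3237/407, 2406/407]
step 1: P̄ = F·P·Fᵀ + Q = [12971/407 32534/407 -32575/407; 32534/407 96093/407 -94009/407; -32575/407 -94009/407 95994/407]
step 1: y = z − H·x̄ = [-7751/407]
step 1: S = H·P̄·Hᵀ + R = [891926/407]
step 1: K = P̄·Hᵀ·S⁻¹ = [-103981/891926; -144894/445963; 285743/891926]
step 1: x' = x̄ + K·y = [452787/891926, -787491/445963, -169091/891926]
step 1: P' = (I − K·H)·P̄ = [1860255/891926 -1369196/445963 1615119/891926; -1369196/445963 2126241/445963 -1282775/445963; 1615119/891926 -1282775/445963 9755485/891926]
step 2: x̄ = F·x = [645643/445963, 480030/445963, -2751663/891926]
step 2: P̄ = F·P·Fᵀ + Q = [6029140/445963 12839090/445963 -12893103/445963; 12839090/445963 41768305/445963 -39503848/445963; -12893103/445963 -39503848/445963 83397635/891926]
step 2: y = z − H·x̄ = [1559100/445963]
step 2: S = H·P̄·Hᵀ + R = [375850523/445963]
step 2: K = P̄·Hᵀ·S⁻¹ = [-43765600/375850523; -122053880/375850523; 117687005/375850523]
step 2: x' = x̄ + K·y = [391131803/375850523, -22142370/375850523, -1496183223/751701046]
step 2: P' = (I − K·H)·P̄ = [786225940/375850523 -1157456110/375850523 683381537/375850523; -1157456110/375850523 1797211105/375850523 -1083915808/375850523; 683381537/375850523 -1083915808/375850523 8172387485/751701046]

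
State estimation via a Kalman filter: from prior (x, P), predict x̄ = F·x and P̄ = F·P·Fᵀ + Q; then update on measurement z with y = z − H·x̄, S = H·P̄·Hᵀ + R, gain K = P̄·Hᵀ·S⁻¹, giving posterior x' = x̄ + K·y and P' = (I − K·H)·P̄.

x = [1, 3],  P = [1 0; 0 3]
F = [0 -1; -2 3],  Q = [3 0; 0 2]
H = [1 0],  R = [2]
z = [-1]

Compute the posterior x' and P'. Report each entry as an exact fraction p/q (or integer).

x̄ = F·x = [-3, 7]
P̄ = F·P·Fᵀ + Q = [6 -9; -9 33]
y = z − H·x̄ = [2]
S = H·P̄·Hᵀ + R = [8]
K = P̄·Hᵀ·S⁻¹ = [3/4; -9/8]
x' = x̄ + K·y = [-3/2, 19/4]
P' = (I − K·H)·P̄ = [3/2 -9/4; -9/4 183/8]

x' = [-3/2, 19/4]
P' = [3/2 -9/4; -9/4 183/8]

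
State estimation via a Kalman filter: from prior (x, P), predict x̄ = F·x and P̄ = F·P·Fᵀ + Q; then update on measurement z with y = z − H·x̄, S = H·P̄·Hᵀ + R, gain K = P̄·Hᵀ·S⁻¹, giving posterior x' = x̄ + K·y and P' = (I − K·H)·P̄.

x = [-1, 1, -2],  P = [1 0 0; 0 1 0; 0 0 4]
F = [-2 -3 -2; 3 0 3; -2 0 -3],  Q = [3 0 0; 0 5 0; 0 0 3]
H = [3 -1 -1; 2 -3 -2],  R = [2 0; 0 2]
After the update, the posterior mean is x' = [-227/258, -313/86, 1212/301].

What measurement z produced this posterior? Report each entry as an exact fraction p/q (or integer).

x̄ = F·x = [3, -9, 8]
P̄ = F·P·Fᵀ + Q = [32 -30 28; -30 50 -42; 28 -42 43]
S = H·P̄·Hᵀ + R = [311 324; 324 384]
K = P̄·Hᵀ·S⁻¹ = [35/86 -91/1032; 19/86 -177/344; 16/301 247/1204]
x' − x̄ = [-1001/258, 461/86, -1196/301] = K·y
y = (KᵀK)⁻¹·Kᵀ·(x' − x̄) = [-13, -16]
z = y + H·x̄ = [-13, -16] + [10, 17] = [-3, 1]

z = [-3, 1]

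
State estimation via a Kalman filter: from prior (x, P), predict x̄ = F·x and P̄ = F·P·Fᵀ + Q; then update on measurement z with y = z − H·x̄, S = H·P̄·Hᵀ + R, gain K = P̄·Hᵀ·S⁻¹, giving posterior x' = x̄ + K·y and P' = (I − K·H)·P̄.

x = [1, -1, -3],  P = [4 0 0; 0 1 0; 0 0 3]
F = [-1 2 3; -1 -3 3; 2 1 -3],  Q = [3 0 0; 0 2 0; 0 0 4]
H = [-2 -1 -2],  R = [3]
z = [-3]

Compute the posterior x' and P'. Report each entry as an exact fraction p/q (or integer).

x' = [-386/73, -287/73, 618/73]
P' = [1549/73 1265/73 -2129/73; 1265/73 2810/73 -2646/73; -2129/73 -2646/73 3440/73]

x̄ = F·x = [-12, -7, 10]
P̄ = F·P·Fᵀ + Q = [38 25 -33; 25 42 -38; -33 -38 48]
y = z − H·x̄ = [-14]
S = H·P̄·Hᵀ + R = [73]
K = P̄·Hᵀ·S⁻¹ = [-35/73; -16/73; 8/73]
x' = x̄ + K·y = [-386/73, -287/73, 618/73]
P' = (I − K·H)·P̄ = [1549/73 1265/73 -2129/73; 1265/73 2810/73 -2646/73; -2129/73 -2646/73 3440/73]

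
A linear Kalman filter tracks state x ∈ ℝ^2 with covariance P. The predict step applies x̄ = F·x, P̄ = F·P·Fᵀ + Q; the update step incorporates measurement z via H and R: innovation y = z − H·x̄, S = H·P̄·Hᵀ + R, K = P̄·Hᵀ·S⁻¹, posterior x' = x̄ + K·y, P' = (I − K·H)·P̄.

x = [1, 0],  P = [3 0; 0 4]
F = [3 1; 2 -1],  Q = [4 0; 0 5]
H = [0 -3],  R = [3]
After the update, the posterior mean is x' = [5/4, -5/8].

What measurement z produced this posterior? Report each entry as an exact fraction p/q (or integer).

x̄ = F·x = [3, 2]
P̄ = F·P·Fᵀ + Q = [35 14; 14 21]
S = H·P̄·Hᵀ + R = [192]
K = P̄·Hᵀ·S⁻¹ = [-7/32; -21/64]
x' − x̄ = [-7/4, -21/8] = K·y
y = (KᵀK)⁻¹·Kᵀ·(x' − x̄) = [8]
z = y + H·x̄ = [8] + [-6] = [2]

z = [2]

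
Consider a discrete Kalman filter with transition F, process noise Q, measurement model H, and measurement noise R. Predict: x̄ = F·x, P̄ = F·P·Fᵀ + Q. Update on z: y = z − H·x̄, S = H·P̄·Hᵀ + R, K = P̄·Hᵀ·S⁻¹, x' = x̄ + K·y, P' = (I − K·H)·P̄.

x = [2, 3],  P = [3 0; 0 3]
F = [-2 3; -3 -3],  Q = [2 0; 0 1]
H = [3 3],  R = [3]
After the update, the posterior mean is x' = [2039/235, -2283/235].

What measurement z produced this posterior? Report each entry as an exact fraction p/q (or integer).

z = [-3]

x̄ = F·x = [5, -15]
P̄ = F·P·Fᵀ + Q = [41 -9; -9 55]
S = H·P̄·Hᵀ + R = [705]
K = P̄·Hᵀ·S⁻¹ = [32/235; 46/235]
x' − x̄ = [864/235, 1242/235] = K·y
y = (KᵀK)⁻¹·Kᵀ·(x' − x̄) = [27]
z = y + H·x̄ = [27] + [-30] = [-3]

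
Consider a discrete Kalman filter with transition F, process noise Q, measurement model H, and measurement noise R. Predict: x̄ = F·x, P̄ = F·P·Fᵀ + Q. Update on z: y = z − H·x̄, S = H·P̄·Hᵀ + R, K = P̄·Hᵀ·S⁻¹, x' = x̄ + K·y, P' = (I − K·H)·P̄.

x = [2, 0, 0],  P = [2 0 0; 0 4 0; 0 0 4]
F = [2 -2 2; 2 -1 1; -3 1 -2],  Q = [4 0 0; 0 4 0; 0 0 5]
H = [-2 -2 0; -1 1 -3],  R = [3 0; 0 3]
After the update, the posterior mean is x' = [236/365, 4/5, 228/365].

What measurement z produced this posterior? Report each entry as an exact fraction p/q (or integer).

x̄ = F·x = [4, 4, -6]
P̄ = F·P·Fᵀ + Q = [44 24 -36; 24 20 -24; -36 -24 43]
S = H·P̄·Hᵀ + R = [451 -312; -312 334]
K = P̄·Hᵀ·S⁻¹ = [-8984/26645 -1372/26645; -56/365 22/365; 1788/26645 -15327/53290]
x' − x̄ = [-1224/365, -16/5, 2418/365] = K·y
y = (KᵀK)⁻¹·Kᵀ·(x' − x̄) = [13, -20]
z = y + H·x̄ = [13, -20] + [-16, 18] = [-3, -2]

z = [-3, -2]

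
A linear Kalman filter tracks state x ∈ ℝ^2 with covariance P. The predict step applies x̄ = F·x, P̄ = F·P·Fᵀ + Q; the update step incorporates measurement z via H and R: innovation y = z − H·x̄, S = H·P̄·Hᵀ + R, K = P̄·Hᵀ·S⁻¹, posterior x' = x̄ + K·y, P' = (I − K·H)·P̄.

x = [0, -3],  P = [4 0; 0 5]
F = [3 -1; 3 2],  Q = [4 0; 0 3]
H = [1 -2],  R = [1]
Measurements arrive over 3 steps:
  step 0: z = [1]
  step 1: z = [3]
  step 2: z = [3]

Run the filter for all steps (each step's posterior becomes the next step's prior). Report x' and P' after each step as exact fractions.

step 0: x̄ = F·x = [3, -6]
step 0: P̄ = F·P·Fᵀ + Q = [45 26; 26 59]
step 0: y = z − H·x̄ = [-14]
step 0: S = H·P̄·Hᵀ + R = [178]
step 0: K = P̄·Hᵀ·S⁻¹ = [-7/178; -46/89]
step 0: x' = x̄ + K·y = [316/89, 110/89]
step 0: P' = (I − K·H)·P̄ = [7961/178 1992/89; 1992/89 1019/89]
step 1: x̄ = F·x = [838/89, 1168/89]
step 1: P̄ = F·P·Fᵀ + Q = [50495/178 79525/178; 79525/178 128143/178]
step 1: y = z − H·x̄ = [1765/89]
step 1: S = H·P̄·Hᵀ + R = [245145/178]
step 1: K = P̄·Hᵀ·S⁻¹ = [-7237/16343; -176761/245145]
step 1: x' = x̄ + K·y = [10361/16343, -57649/49029]
step 1: P' = (I − K·H)·P̄ = [222625/16343 114931/16343; 114931/16343 950363/245145]
step 2: x̄ = F·x = [150898/49029, -22049/49029]
step 2: P̄ = F·P·Fᵀ + Q = [21641528/245145 33325544/245145; 33325544/245145 55278842/245145]
step 2: y = z − H·x̄ = [-47909/49029]
step 2: S = H·P̄·Hᵀ + R = [21939973/49029]
step 2: K = P̄·Hᵀ·S⁻¹ = [-9001912/21939973; -15446428/21939973]
step 2: x' = x̄ + K·y = [76321578/21939973, 5226875/21939973]
step 2: P' = (I − K·H)·P̄ = [1420433656/109699865 732721608/109699865; 732721608/109699865 404976874/109699865]

step 0: x' = [316/89, 110/89], P' = [7961/178 1992/89; 1992/89 1019/89]
step 1: x' = [10361/16343, -57649/49029], P' = [222625/16343 114931/16343; 114931/16343 950363/245145]
step 2: x' = [76321578/21939973, 5226875/21939973], P' = [1420433656/109699865 732721608/109699865; 732721608/109699865 404976874/109699865]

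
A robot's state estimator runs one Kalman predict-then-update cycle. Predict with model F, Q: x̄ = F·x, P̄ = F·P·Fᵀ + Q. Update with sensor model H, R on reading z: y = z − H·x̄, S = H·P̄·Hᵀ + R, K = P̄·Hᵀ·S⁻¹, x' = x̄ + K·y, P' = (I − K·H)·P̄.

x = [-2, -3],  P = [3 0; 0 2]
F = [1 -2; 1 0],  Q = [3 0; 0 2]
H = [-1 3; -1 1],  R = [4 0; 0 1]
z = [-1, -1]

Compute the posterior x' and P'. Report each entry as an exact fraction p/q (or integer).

x̄ = F·x = [4, -2]
P̄ = F·P·Fᵀ + Q = [14 3; 3 5]
y = z − H·x̄ = [9, 5]
S = H·P̄·Hᵀ + R = [45 17; 17 14]
K = P̄·Hᵀ·S⁻¹ = [117/341 -410/341; 134/341 -114/341]
x' = x̄ + K·y = [367/341, -46/341]
P' = (I − K·H)·P̄ = [849/341 439/341; 439/341 325/341]

x' = [367/341, -46/341]
P' = [849/341 439/341; 439/341 325/341]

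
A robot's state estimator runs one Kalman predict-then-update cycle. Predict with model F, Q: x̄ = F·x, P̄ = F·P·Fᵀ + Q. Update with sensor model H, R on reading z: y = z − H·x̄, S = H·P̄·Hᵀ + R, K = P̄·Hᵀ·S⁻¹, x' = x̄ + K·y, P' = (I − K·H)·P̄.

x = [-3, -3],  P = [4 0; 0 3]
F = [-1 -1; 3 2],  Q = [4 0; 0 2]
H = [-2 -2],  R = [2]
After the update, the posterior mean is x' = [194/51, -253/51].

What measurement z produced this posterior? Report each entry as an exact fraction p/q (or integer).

x̄ = F·x = [6, -15]
P̄ = F·P·Fᵀ + Q = [11 -18; -18 50]
S = H·P̄·Hᵀ + R = [102]
K = P̄·Hᵀ·S⁻¹ = [7/51; -32/51]
x' − x̄ = [-112/51, 512/51] = K·y
y = (KᵀK)⁻¹·Kᵀ·(x' − x̄) = [-16]
z = y + H·x̄ = [-16] + [18] = [2]

z = [2]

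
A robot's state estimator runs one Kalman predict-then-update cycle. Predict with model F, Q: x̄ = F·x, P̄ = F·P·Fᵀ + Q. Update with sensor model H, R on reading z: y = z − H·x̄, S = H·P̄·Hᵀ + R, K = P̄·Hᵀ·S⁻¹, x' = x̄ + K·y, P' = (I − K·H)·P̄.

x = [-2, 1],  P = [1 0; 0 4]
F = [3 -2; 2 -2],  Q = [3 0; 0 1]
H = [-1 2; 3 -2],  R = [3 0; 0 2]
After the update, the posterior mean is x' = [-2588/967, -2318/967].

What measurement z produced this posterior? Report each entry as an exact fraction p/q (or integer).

x̄ = F·x = [-8, -6]
P̄ = F·P·Fᵀ + Q = [28 22; 22 21]
S = H·P̄·Hᵀ + R = [27 8; 8 74]
K = P̄·Hᵀ·S⁻¹ = [432/967 476/967; 644/967 244/967]
x' − x̄ = [5148/967, 3484/967] = K·y
y = (KᵀK)⁻¹·Kᵀ·(x' − x̄) = [2, 9]
z = y + H·x̄ = [2, 9] + [-4, -12] = [-2, -3]

z = [-2, -3]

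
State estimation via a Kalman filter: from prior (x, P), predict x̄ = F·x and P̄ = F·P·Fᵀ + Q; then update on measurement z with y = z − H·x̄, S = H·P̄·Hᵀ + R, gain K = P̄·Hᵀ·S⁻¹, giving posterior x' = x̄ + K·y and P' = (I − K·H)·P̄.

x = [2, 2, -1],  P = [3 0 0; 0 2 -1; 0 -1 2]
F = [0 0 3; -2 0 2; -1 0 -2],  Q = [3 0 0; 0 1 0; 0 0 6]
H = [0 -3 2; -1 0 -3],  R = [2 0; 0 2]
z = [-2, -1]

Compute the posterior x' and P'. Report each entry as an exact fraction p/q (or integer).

x' = [6681/6458, 1805/3229, -463/6458]
P' = [212397/25832 -21963/12916 -71229/25832; -21963/12916 4297/6458 9227/12916; -71229/25832 9227/12916 29501/25832]

x̄ = F·x = [-3, -6, 0]
P̄ = F·P·Fᵀ + Q = [21 12 -12; 12 21 -2; -12 -2 17]
y = z − H·x̄ = [-20, -4]
S = H·P̄·Hᵀ + R = [283 -60; -60 104]
K = P̄·Hᵀ·S⁻¹ = [-1335/6458 645/25832; -916/3229 -2859/12916; 455/6458 -8637/25832]
x' = x̄ + K·y = [6681/6458, 1805/3229, -463/6458]
P' = (I − K·H)·P̄ = [212397/25832 -21963/12916 -71229/25832; -21963/12916 4297/6458 9227/12916; -71229/25832 9227/12916 29501/25832]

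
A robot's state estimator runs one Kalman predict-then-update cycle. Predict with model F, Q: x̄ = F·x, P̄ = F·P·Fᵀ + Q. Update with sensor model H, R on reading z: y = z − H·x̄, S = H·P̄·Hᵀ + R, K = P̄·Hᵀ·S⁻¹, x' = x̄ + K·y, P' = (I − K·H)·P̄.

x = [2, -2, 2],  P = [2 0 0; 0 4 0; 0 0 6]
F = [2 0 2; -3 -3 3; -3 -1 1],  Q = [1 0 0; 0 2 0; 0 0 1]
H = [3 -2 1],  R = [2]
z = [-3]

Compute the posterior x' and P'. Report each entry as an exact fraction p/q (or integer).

x' = [547/96, 757/72, 295/288]
P' = [767/32 1001/24 1139/96; 1001/24 1355/18 1781/72; 1139/96 1781/72 3863/288]

x̄ = F·x = [8, 6, -2]
P̄ = F·P·Fᵀ + Q = [33 24 0; 24 110 48; 0 48 29]
y = z − H·x̄ = [-13]
S = H·P̄·Hᵀ + R = [288]
K = P̄·Hᵀ·S⁻¹ = [17/96; -25/72; -67/288]
x' = x̄ + K·y = [547/96, 757/72, 295/288]
P' = (I − K·H)·P̄ = [767/32 1001/24 1139/96; 1001/24 1355/18 1781/72; 1139/96 1781/72 3863/288]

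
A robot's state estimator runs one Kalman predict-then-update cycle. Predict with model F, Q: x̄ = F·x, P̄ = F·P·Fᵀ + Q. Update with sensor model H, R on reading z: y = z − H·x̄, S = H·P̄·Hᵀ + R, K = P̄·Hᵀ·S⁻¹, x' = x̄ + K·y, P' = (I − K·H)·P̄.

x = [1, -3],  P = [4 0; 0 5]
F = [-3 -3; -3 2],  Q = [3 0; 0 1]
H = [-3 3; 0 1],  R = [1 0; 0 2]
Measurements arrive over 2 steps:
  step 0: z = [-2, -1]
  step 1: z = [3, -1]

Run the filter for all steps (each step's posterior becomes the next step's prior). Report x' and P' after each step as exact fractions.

step 0: x̄ = F·x = [6, -9]
step 0: P̄ = F·P·Fᵀ + Q = [84 6; 6 57]
step 0: y = z − H·x̄ = [43, 8]
step 0: S = H·P̄·Hᵀ + R = [1162 153; 153 59]
step 0: K = P̄·Hᵀ·S⁻¹ = [-14724/45149 42774/45149; 306/45149 42825/45149]
step 0: x' = x̄ + K·y = [-1542/3473, -3891/3473]
step 0: P' = (I − K·H)·P̄ = [90456/45149 85548/45149; 85548/45149 85650/45149]
step 1: x̄ = F·x = [16299/3473, -3156/3473]
step 1: P̄ = F·P·Fᵀ + Q = [3260265/45149 556848/45149; 556848/45149 175277/45149]
step 1: y = z − H·x̄ = [68784/3473, -317/3473]
step 1: S = H·P̄·Hᵀ + R = [20941763/45149 -1144713/45149; -1144713/45149 265575/45149]
step 1: K = P̄·Hᵀ·S⁻¹ = [-11195883/31386748 17552763/31386748; -381571/15693374 26138359/47080122]
step 1: x' = x̄ + K·y = [-76040667/31386748, -67840099/47080122]
step 1: P' = (I − K·H)·P̄ = [38837487/31386748 17552763/15693374; 17552763/15693374 26138359/23540061]

step 0: x' = [-1542/3473, -3891/3473], P' = [90456/45149 85548/45149; 85548/45149 85650/45149]
step 1: x' = [-76040667/31386748, -67840099/47080122], P' = [38837487/31386748 17552763/15693374; 17552763/15693374 26138359/23540061]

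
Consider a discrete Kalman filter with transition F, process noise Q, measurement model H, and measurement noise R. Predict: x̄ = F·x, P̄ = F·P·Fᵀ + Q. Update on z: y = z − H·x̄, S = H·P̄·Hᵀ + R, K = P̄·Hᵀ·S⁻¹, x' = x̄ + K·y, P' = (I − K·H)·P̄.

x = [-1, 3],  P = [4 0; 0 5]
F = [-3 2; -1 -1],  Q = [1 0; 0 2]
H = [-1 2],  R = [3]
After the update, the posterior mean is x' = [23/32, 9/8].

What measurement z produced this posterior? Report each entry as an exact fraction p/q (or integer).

z = [2]

x̄ = F·x = [9, -2]
P̄ = F·P·Fᵀ + Q = [57 2; 2 11]
S = H·P̄·Hᵀ + R = [96]
K = P̄·Hᵀ·S⁻¹ = [-53/96; 5/24]
x' − x̄ = [-265/32, 25/8] = K·y
y = (KᵀK)⁻¹·Kᵀ·(x' − x̄) = [15]
z = y + H·x̄ = [15] + [-13] = [2]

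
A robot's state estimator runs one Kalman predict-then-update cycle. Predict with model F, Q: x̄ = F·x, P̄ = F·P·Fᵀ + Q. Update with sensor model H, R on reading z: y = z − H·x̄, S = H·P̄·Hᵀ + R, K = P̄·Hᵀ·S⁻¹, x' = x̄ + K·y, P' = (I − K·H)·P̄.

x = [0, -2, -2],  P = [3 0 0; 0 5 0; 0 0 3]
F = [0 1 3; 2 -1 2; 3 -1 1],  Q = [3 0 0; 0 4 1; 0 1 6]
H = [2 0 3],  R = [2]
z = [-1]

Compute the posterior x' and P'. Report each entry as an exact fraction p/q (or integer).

x̄ = F·x = [-8, -2, 0]
P̄ = F·P·Fᵀ + Q = [35 13 4; 13 33 30; 4 30 41]
y = z − H·x̄ = [15]
S = H·P̄·Hᵀ + R = [559]
K = P̄·Hᵀ·S⁻¹ = [82/559; 116/559; 131/559]
x' = x̄ + K·y = [-3242/559, 622/559, 1965/559]
P' = (I − K·H)·P̄ = [12841/559 -2245/559 -8506/559; -2245/559 4991/559 1574/559; -8506/559 1574/559 5758/559]

x' = [-3242/559, 622/559, 1965/559]
P' = [12841/559 -2245/559 -8506/559; -2245/559 4991/559 1574/559; -8506/559 1574/559 5758/559]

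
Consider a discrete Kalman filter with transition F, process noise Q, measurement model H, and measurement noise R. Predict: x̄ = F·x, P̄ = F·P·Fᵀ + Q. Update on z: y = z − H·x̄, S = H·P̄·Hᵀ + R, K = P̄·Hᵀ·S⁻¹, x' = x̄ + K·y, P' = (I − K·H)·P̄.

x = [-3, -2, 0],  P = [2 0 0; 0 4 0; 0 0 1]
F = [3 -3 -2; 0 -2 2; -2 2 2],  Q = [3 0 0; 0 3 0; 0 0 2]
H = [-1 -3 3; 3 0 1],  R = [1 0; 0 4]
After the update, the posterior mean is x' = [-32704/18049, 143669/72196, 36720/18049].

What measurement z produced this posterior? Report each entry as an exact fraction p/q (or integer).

z = [2, -3]

x̄ = F·x = [-3, 4, 2]
P̄ = F·P·Fᵀ + Q = [61 20 -40; 20 23 -12; -40 -12 30]
S = H·P̄·Hᵀ + R = [1115 -557; -557 343]
K = P̄·Hᵀ·S⁻¹ = [-753/18049 6302/18049; -16139/72196 -16105/72196; 1702/18049 -1972/18049]
x' − x̄ = [21443/18049, -145115/72196, 622/18049] = K·y
y = (KᵀK)⁻¹·Kᵀ·(x' − x̄) = [5, 4]
z = y + H·x̄ = [5, 4] + [-3, -7] = [2, -3]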